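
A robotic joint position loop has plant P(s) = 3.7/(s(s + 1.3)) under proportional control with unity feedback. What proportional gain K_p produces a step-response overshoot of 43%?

K_p = 1.7

From %OS = 100·exp(−πζ/√(1−ζ²)) = 43%, ζ = −ln(0.43)/√(π²+ln²(0.43)) = 0.2594.
Characteristic equation s² + 1.3s + 3.7K_p = 0 gives ζ = 1.3/(2√(3.7K_p)).
Setting ζ = 0.2594: √(3.7K_p) = 1.3/(2·0.2594) = 2.505, so K_p = 6.277/3.7 = 1.7.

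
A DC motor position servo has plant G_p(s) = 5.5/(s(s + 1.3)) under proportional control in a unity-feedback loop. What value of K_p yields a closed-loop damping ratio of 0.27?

Closed-loop characteristic equation: s² + 1.3s + K_p·5.5 = 0.
So ω_n = √(5.5K_p) and 2ζω_n = 1.3, giving ζ = 1.3/(2√(5.5K_p)).
Setting ζ = 0.27: √(5.5K_p) = 1.3/(2·0.27) = 2.407, so K_p = 5.796/5.5 = 1.05.

K_p = 1.05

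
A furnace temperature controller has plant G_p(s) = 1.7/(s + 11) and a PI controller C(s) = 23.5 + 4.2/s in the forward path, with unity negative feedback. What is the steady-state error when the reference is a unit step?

0

The open loop C(s)G_p(s) has a pole at the origin (type 1), so the static position error constant is infinite and e_ss = 1/(1+∞) = 0.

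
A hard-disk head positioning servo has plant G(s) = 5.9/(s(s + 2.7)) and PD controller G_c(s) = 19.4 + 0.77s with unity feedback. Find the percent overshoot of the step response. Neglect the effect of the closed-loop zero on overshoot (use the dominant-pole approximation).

32.3%

Forward path: (19.4 + 0.77s)·5.9/(s(s+2.7)). The closed-loop characteristic equation is s² + (2.7 + 5.9·0.77)s + 5.9·19.4 = 0.
That is s² + 7.243s + 114.5 = 0, so ω_n = 10.7 rad/s and ζ = 7.243/(2·10.7) = 0.3385.
%OS = 100·exp(−πζ/√(1−ζ²)) = 32.3%.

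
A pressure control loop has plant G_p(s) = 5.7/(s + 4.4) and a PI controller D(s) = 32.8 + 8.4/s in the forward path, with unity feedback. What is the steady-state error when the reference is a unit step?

0

The open loop D(s)G_p(s) has a pole at the origin (type 1), so the static position error constant is infinite and e_ss = 1/(1+∞) = 0.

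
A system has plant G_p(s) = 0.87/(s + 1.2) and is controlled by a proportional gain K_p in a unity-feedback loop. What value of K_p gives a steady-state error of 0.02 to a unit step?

K_p = 67.6

Steady-state error for a unit step on this type-0 loop is 1/(1 + K_p·G_p(0)).
G_p(0) = 0.725. Require 1/(1 + K_p·0.725) = 0.02, so 1 + 0.725·K_p = 50.
K_p = (50 − 1)/0.725 = 67.6.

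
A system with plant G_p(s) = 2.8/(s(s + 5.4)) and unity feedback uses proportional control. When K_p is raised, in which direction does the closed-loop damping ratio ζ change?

ζ = 5.4/(2√(2.8K_p)); increasing K_p raises the denominator, so ζ falls.

decrease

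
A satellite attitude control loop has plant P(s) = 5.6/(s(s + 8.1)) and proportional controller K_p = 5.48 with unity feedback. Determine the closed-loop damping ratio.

With unity feedback the closed-loop characteristic equation is s² + 8.1s + 5.48·5.6 = s² + 8.1s + 30.69 = 0.
Matching s² + 2ζω_n s + ω_n²: ω_n = √30.69 = 5.54 rad/s and 2ζω_n = 8.1, so ζ = 8.1/(2·5.54) = 0.731.

ζ = 0.731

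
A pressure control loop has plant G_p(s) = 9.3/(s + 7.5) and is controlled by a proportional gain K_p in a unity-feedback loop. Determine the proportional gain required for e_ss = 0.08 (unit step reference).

Steady-state error for a unit step on this type-0 loop is 1/(1 + K_p·G_p(0)).
G_p(0) = 1.24. Require 1/(1 + K_p·1.24) = 0.08, so 1 + 1.24·K_p = 12.5.
K_p = (12.5 − 1)/1.24 = 9.27.

K_p = 9.27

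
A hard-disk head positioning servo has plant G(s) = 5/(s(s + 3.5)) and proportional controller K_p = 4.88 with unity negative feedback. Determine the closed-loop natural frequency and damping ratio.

1 + K_p·G(s) = 0 gives s² + 3.5s + 24.4 = 0.
Matching s² + 2ζω_n s + ω_n²: ω_n = √24.4 = 4.94 rad/s and 2ζω_n = 3.5, so ζ = 3.5/(2·4.94) = 0.354.

ω_n = 4.94 rad/s, ζ = 0.354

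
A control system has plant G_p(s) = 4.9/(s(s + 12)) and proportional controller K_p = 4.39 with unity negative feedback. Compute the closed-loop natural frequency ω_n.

1 + K_p·G_p(s) = 0 gives s² + 12s + 21.51 = 0.
So ω_n² = 21.51 ⇒ ω_n = 4.638 rad/s, and ζ = 12/(2ω_n) = 1.29.

ω_n = 4.64 rad/s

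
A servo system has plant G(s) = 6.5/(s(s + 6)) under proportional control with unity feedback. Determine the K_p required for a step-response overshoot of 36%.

From %OS = 100·exp(−πζ/√(1−ζ²)) = 36%, ζ = −ln(0.36)/√(π²+ln²(0.36)) = 0.3093.
Characteristic equation s² + 6s + 6.5K_p = 0 gives ζ = 6/(2√(6.5K_p)).
Setting ζ = 0.3093: √(6.5K_p) = 6/(2·0.3093) = 9.701, so K_p = 94.1/6.5 = 14.5.

K_p = 14.5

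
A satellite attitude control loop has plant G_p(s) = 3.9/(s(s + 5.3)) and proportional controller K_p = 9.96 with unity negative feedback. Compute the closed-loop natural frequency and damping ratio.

ω_n = 6.23 rad/s, ζ = 0.425

1 + K_p·G_p(s) = 0 gives s² + 5.3s + 38.84 = 0.
Matching s² + 2ζω_n s + ω_n²: ω_n = √38.84 = 6.232 rad/s and 2ζω_n = 5.3, so ζ = 5.3/(2·6.232) = 0.425.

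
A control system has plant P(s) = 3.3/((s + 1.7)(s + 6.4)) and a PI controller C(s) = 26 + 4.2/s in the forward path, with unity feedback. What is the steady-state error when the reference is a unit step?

0

The open loop C(s)P(s) has a pole at the origin (type 1), so the static position error constant is infinite and e_ss = 1/(1+∞) = 0.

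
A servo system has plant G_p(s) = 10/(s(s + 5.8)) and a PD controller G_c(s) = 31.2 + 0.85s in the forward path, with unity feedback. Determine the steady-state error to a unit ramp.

The loop has one pole at the origin (type 1). Velocity error constant K_v = lim_{s→0} s·G_c(s)G_p(s) = 31.2·10/5.8 = 53.79.
Steady-state error to a unit ramp: e_ss = 1/K_v = 0.0186.

0.0186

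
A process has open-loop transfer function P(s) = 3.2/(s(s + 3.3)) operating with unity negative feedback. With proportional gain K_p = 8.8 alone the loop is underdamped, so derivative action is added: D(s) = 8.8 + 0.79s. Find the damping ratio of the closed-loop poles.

Forward path: (8.8 + 0.79s)·3.2/(s(s+3.3)). The closed-loop characteristic equation is s² + (3.3 + 3.2·0.79)s + 3.2·8.8 = 0.
That is s² + 5.828s + 28.16 = 0, so ω_n = 5.307 rad/s and ζ = 5.828/(2·5.307) = 0.5491.

ζ = 0.549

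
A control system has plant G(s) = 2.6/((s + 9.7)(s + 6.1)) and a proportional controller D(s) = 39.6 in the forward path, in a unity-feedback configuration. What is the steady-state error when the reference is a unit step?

0.365

The loop is type 0. Static position error constant K_pos = D(0)·G(0) = 39.6·0.04394 = 1.74.
Steady-state error to a unit step: e_ss = 1/(1+K_pos) = 1/2.74 = 0.365.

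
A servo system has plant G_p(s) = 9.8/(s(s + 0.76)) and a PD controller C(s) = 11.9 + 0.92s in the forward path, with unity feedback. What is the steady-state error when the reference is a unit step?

0

The open loop C(s)G_p(s) has a pole at the origin (type 1), so the static position error constant is infinite and e_ss = 1/(1+∞) = 0.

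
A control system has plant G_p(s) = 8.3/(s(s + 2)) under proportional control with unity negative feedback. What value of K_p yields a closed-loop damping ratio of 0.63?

Closed-loop characteristic equation: s² + 2s + K_p·8.3 = 0.
So ω_n = √(8.3K_p) and 2ζω_n = 2, giving ζ = 2/(2√(8.3K_p)).
Setting ζ = 0.63: √(8.3K_p) = 2/(2·0.63) = 1.587, so K_p = 2.52/8.3 = 0.304.

K_p = 0.304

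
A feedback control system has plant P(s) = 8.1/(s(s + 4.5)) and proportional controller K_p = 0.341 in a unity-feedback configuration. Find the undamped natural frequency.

1 + K_p·P(s) = 0 gives s² + 4.5s + 2.762 = 0.
So ω_n² = 2.762 ⇒ ω_n = 1.662 rad/s, and ζ = 4.5/(2ω_n) = 1.35.

ω_n = 1.66 rad/s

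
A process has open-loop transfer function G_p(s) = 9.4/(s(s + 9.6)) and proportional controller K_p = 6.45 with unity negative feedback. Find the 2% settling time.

The closed-loop denominator s² + 9.6s + 60.63 gives ω_n = √60.63 = 7.787 and ζ = 9.6/(2ω_n) = 0.6164.
2% settling time T_s ≈ 4/(ζω_n) = 4/4.8 = 0.833 s.

T_s ≈ 0.833 s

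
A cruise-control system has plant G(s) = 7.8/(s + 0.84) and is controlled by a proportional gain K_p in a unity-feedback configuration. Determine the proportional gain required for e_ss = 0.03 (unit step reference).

The loop is type 0, so e_ss(step) = 1/(1 + K_pos) with K_pos = K_p·G(0).
G(0) = 9.286. Require 1/(1 + K_p·9.286) = 0.03, so 1 + 9.286·K_p = 33.33.
K_p = (33.33 − 1)/9.286 = 3.48.

K_p = 3.48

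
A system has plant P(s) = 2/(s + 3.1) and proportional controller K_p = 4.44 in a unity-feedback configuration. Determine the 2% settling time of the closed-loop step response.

T_s ≈ 0.334 s

Closed-loop transfer function: T(s) = K_p·P(s)/(1 + K_p·P(s)) = 8.88/(s + 3.1 + 8.88) = 8.88/(s + 11.98).
Time constant τ = 1/11.98 = 0.08347 s, so the 2% settling time is about 4τ = 0.334 s.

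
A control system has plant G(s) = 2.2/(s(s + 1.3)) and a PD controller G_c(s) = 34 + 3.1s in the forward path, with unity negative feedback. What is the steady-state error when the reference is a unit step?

The open loop G_c(s)G(s) has a pole at the origin (type 1), so the static position error constant is infinite and e_ss = 1/(1+∞) = 0.

0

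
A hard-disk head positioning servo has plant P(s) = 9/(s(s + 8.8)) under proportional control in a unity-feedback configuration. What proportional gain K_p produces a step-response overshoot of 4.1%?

K_p = 4.23

From %OS = 100·exp(−πζ/√(1−ζ²)) = 4.1%, ζ = −ln(0.041)/√(π²+ln²(0.041)) = 0.713.
Characteristic equation s² + 8.8s + 9K_p = 0 gives ζ = 8.8/(2√(9K_p)).
Setting ζ = 0.713: √(9K_p) = 8.8/(2·0.713) = 6.172, so K_p = 38.09/9 = 4.23.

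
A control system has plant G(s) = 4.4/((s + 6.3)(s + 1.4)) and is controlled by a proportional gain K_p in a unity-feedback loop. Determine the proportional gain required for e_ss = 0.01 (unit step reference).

K_p = 198

The loop is type 0, so e_ss(step) = 1/(1 + K_pos) with K_pos = K_p·G(0).
G(0) = 0.4989. Require 1/(1 + K_p·0.4989) = 0.01, so 1 + 0.4989·K_p = 100.
K_p = (100 − 1)/0.4989 = 198.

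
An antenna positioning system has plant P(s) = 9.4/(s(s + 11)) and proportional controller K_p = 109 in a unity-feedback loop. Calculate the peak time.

Closed-loop characteristic equation: s² + 11s + 1025 = 0, so ω_n = 32.01 rad/s and ζ = 11/(2·32.01) = 0.1718.
Damped frequency ω_d = ω_n√(1−ζ²) = 31.53 rad/s, so peak time T_p = π/ω_d = 0.0996 s.

T_p = 0.0996 s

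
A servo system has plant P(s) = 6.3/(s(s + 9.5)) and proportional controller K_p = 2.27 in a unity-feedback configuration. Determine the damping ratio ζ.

ζ = 1.26

The closed-loop denominator is s(s+9.5) + 2.27·6.3 = s² + 9.5s + 14.3.
Matching s² + 2ζω_n s + ω_n²: ω_n = √14.3 = 3.782 rad/s and 2ζω_n = 9.5, so ζ = 9.5/(2·3.782) = 1.26.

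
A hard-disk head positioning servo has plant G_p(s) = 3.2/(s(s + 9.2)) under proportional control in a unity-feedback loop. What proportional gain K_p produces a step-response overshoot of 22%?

K_p = 35.1

From %OS = 100·exp(−πζ/√(1−ζ²)) = 22%, ζ = −ln(0.22)/√(π²+ln²(0.22)) = 0.4342.
Characteristic equation s² + 9.2s + 3.2K_p = 0 gives ζ = 9.2/(2√(3.2K_p)).
Setting ζ = 0.4342: √(3.2K_p) = 9.2/(2·0.4342) = 10.6, so K_p = 112.3/3.2 = 35.1.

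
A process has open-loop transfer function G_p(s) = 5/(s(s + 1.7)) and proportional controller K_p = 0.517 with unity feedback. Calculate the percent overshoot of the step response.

From 1 + K_pG_p(s) = 0: s² + 1.7s + 2.585 = 0 ⇒ ω_n = 1.608, ζ = 0.5287.
%OS = 100·exp(−πζ/√(1−ζ²)) = 100·exp(−π·0.5287/√0.7205) = 14.1%.

14.1%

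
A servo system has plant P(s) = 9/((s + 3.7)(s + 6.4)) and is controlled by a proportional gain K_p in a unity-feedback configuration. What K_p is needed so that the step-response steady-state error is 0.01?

For a type-0 loop with proportional control, e_ss = 1/(1 + K_p·P(0)).
P(0) = 0.3801. Require 1/(1 + K_p·0.3801) = 0.01, so 1 + 0.3801·K_p = 100.
K_p = (100 − 1)/0.3801 = 260.

K_p = 260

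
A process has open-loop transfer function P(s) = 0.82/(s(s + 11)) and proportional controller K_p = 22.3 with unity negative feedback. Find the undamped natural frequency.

ω_n = 4.28 rad/s

1 + K_p·P(s) = 0 gives s² + 11s + 18.29 = 0.
So ω_n² = 18.29 ⇒ ω_n = 4.276 rad/s, and ζ = 11/(2ω_n) = 1.29.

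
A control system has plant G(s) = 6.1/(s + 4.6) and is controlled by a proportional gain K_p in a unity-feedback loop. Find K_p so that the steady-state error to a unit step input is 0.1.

K_p = 6.79

The loop is type 0, so e_ss(step) = 1/(1 + K_pos) with K_pos = K_p·G(0).
G(0) = 1.326. Require 1/(1 + K_p·1.326) = 0.1, so 1 + 1.326·K_p = 10.
K_p = (10 − 1)/1.326 = 6.79.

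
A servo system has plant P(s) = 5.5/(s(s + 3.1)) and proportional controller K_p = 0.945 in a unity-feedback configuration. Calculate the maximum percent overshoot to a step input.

Closed-loop characteristic equation: s² + 3.1s + 5.197 = 0, so ω_n = 2.28 rad/s and ζ = 3.1/(2·2.28) = 0.6799.
%OS = 100·exp(−πζ/√(1−ζ²)) = 100·exp(−π·0.6799/√0.5378) = 5.43%.

5.43%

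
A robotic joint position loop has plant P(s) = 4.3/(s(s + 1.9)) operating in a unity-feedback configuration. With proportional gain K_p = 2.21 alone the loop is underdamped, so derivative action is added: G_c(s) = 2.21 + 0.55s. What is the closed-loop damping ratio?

Forward path: (2.21 + 0.55s)·4.3/(s(s+1.9)). The closed-loop characteristic equation is s² + (1.9 + 4.3·0.55)s + 4.3·2.21 = 0.
That is s² + 4.265s + 9.503 = 0, so ω_n = 3.083 rad/s and ζ = 4.265/(2·3.083) = 0.6918.

ζ = 0.692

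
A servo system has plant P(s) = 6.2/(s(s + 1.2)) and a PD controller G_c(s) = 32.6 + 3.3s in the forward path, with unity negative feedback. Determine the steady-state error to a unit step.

0

The open loop G_c(s)P(s) has a pole at the origin (type 1), so the static position error constant is infinite and e_ss = 1/(1+∞) = 0.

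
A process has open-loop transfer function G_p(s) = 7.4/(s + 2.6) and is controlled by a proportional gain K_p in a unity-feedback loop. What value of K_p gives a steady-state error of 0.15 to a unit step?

For a type-0 loop with proportional control, e_ss = 1/(1 + K_p·G_p(0)).
G_p(0) = 2.846. Require 1/(1 + K_p·2.846) = 0.15, so 1 + 2.846·K_p = 6.667.
K_p = (6.667 − 1)/2.846 = 1.99.

K_p = 1.99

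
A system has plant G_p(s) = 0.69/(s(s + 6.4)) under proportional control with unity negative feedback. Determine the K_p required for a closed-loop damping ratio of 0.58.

Closed-loop characteristic equation: s² + 6.4s + K_p·0.69 = 0.
So ω_n = √(0.69K_p) and 2ζω_n = 6.4, giving ζ = 6.4/(2√(0.69K_p)).
Setting ζ = 0.58: √(0.69K_p) = 6.4/(2·0.58) = 5.517, so K_p = 30.44/0.69 = 44.1.

K_p = 44.1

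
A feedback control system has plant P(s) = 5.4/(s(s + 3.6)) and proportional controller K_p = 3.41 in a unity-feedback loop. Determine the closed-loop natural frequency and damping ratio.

ω_n = 4.29 rad/s, ζ = 0.419

The closed-loop denominator is s(s+3.6) + 3.41·5.4 = s² + 3.6s + 18.41.
Matching s² + 2ζω_n s + ω_n²: ω_n = √18.41 = 4.291 rad/s and 2ζω_n = 3.6, so ζ = 3.6/(2·4.291) = 0.419.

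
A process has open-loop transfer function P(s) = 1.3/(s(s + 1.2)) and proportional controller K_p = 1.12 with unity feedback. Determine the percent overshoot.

16.5%

The closed-loop denominator s² + 1.2s + 1.456 gives ω_n = √1.456 = 1.207 and ζ = 1.2/(2ω_n) = 0.4972.
%OS = 100·exp(−πζ/√(1−ζ²)) = 100·exp(−π·0.4972/√0.7527) = 16.5%.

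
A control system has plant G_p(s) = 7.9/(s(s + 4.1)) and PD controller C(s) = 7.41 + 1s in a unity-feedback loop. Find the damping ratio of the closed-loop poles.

Forward path: (7.41 + 1s)·7.9/(s(s+4.1)). The closed-loop characteristic equation is s² + (4.1 + 7.9·1)s + 7.9·7.41 = 0.
That is s² + 12s + 58.54 = 0, so ω_n = 7.651 rad/s and ζ = 12/(2·7.651) = 0.7842.

ζ = 0.784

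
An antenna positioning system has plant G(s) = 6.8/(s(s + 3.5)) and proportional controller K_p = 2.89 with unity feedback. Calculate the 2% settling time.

Closed-loop characteristic equation: s² + 3.5s + 19.65 = 0, so ω_n = 4.433 rad/s and ζ = 3.5/(2·4.433) = 0.3948.
2% settling time T_s ≈ 4/(ζω_n) = 4/1.75 = 2.29 s.

T_s ≈ 2.29 s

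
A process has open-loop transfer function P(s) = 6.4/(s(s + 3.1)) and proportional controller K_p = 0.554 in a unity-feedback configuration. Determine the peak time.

T_p = 2.94 s

From 1 + K_pP(s) = 0: s² + 3.1s + 3.546 = 0 ⇒ ω_n = 1.883, ζ = 0.8232.
Damped frequency ω_d = ω_n√(1−ζ²) = 1.069 rad/s, so peak time T_p = π/ω_d = 2.94 s.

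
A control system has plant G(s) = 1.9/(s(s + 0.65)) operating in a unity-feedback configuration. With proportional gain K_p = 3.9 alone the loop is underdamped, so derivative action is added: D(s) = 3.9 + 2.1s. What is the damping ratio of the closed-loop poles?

ζ = 0.852

Forward path: (3.9 + 2.1s)·1.9/(s(s+0.65)). The closed-loop characteristic equation is s² + (0.65 + 1.9·2.1)s + 1.9·3.9 = 0.
That is s² + 4.64s + 7.41 = 0, so ω_n = 2.722 rad/s and ζ = 4.64/(2·2.722) = 0.8523.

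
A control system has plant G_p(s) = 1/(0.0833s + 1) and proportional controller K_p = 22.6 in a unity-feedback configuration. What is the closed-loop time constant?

τ = 0.00353 s

Closed loop: T(s) = K_p·G_p/(1+K_p·G_p) = 22.6/(0.0833s + 1 + 22.6), with pole at s = −(1 + 22.6)/0.0833 = −283.3.
Closed-loop time constant τ = 1/283.3 = 0.00353 s.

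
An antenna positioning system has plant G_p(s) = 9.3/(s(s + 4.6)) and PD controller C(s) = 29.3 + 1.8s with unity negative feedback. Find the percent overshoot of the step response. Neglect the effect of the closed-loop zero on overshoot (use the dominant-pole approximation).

Forward path: (29.3 + 1.8s)·9.3/(s(s+4.6)). The closed-loop characteristic equation is s² + (4.6 + 9.3·1.8)s + 9.3·29.3 = 0.
That is s² + 21.34s + 272.5 = 0, so ω_n = 16.51 rad/s and ζ = 21.34/(2·16.51) = 0.6464.
%OS = 100·exp(−πζ/√(1−ζ²)) = 6.99%.

6.99%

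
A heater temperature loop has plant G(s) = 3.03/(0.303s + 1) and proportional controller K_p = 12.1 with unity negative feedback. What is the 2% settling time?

Closed loop: T(s) = K_p·G/(1+K_p·G) = 36.66/(0.303s + 1 + 36.66), with pole at s = −(1 + 36.66)/0.303 = −124.3.
τ = 1/124.3 = 0.008045 s, so 2% settling time ≈ 4τ = 0.0322 s.

T_s ≈ 0.0322 s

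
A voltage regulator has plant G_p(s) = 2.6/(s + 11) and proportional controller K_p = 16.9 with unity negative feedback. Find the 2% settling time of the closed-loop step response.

T_s ≈ 0.0728 s

Closed-loop transfer function: T(s) = K_p·G_p(s)/(1 + K_p·G_p(s)) = 43.94/(s + 11 + 43.94) = 43.94/(s + 54.94).
Time constant τ = 1/54.94 = 0.0182 s, so the 2% settling time is about 4τ = 0.0728 s.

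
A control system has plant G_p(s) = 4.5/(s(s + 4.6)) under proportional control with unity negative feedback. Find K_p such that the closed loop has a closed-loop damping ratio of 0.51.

K_p = 4.52

Closed-loop characteristic equation: s² + 4.6s + K_p·4.5 = 0.
So ω_n = √(4.5K_p) and 2ζω_n = 4.6, giving ζ = 4.6/(2√(4.5K_p)).
Setting ζ = 0.51: √(4.5K_p) = 4.6/(2·0.51) = 4.51, so K_p = 20.34/4.5 = 4.52.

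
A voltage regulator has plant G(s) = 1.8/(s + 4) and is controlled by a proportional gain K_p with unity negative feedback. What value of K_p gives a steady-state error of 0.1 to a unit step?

Steady-state error for a unit step on this type-0 loop is 1/(1 + K_p·G(0)).
G(0) = 0.45. Require 1/(1 + K_p·0.45) = 0.1, so 1 + 0.45·K_p = 10.
K_p = (10 − 1)/0.45 = 20.

K_p = 20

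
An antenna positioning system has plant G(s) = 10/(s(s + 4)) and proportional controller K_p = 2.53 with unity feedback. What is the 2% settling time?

The closed-loop denominator s² + 4s + 25.3 gives ω_n = √25.3 = 5.03 and ζ = 4/(2ω_n) = 0.3976.
2% settling time T_s ≈ 4/(ζω_n) = 4/2 = 2 s.

T_s ≈ 2 s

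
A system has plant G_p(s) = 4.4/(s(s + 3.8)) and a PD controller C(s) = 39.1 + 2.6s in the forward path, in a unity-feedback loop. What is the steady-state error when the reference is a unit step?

0

The open loop C(s)G_p(s) has a pole at the origin (type 1), so the static position error constant is infinite and e_ss = 1/(1+∞) = 0.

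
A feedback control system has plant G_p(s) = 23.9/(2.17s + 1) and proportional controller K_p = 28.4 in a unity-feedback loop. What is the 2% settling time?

T_s ≈ 0.0128 s

Closed loop: T(s) = K_p·G_p/(1+K_p·G_p) = 678.8/(2.17s + 1 + 678.8), with pole at s = −(1 + 678.8)/2.17 = −313.3.
τ = 1/313.3 = 0.003192 s, so 2% settling time ≈ 4τ = 0.0128 s.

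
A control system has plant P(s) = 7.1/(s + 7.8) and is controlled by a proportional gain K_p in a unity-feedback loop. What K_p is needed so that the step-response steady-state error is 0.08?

K_p = 12.6

For a type-0 loop with proportional control, e_ss = 1/(1 + K_p·P(0)).
P(0) = 0.9103. Require 1/(1 + K_p·0.9103) = 0.08, so 1 + 0.9103·K_p = 12.5.
K_p = (12.5 − 1)/0.9103 = 12.6.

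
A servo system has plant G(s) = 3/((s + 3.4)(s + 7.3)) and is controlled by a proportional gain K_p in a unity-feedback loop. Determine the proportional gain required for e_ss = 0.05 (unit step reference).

K_p = 157

The loop is type 0, so e_ss(step) = 1/(1 + K_pos) with K_pos = K_p·G(0).
G(0) = 0.1209. Require 1/(1 + K_p·0.1209) = 0.05, so 1 + 0.1209·K_p = 20.
K_p = (20 − 1)/0.1209 = 157.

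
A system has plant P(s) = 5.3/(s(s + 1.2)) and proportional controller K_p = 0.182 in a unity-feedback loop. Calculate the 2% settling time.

T_s ≈ 6.67 s

Closed-loop characteristic equation: s² + 1.2s + 0.9646 = 0, so ω_n = 0.9821 rad/s and ζ = 1.2/(2·0.9821) = 0.6109.
2% settling time T_s ≈ 4/(ζω_n) = 4/0.6 = 6.67 s.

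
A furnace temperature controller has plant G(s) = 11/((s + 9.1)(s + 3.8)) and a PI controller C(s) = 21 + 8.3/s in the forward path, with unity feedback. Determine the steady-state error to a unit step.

The open loop C(s)G(s) has a pole at the origin (type 1), so the static position error constant is infinite and e_ss = 1/(1+∞) = 0.

0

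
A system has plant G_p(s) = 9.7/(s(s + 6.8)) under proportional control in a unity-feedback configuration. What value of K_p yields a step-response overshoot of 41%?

From %OS = 100·exp(−πζ/√(1−ζ²)) = 41%, ζ = −ln(0.41)/√(π²+ln²(0.41)) = 0.273.
Characteristic equation s² + 6.8s + 9.7K_p = 0 gives ζ = 6.8/(2√(9.7K_p)).
Setting ζ = 0.273: √(9.7K_p) = 6.8/(2·0.273) = 12.45, so K_p = 155.1/9.7 = 16.

K_p = 16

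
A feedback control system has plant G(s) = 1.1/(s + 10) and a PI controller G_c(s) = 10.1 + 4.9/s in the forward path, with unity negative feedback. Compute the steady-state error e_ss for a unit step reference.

0

The open loop G_c(s)G(s) has a pole at the origin (type 1), so the static position error constant is infinite and e_ss = 1/(1+∞) = 0.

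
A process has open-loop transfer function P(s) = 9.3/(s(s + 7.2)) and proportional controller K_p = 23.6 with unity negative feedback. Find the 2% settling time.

Closed-loop characteristic equation: s² + 7.2s + 219.5 = 0, so ω_n = 14.81 rad/s and ζ = 7.2/(2·14.81) = 0.243.
2% settling time T_s ≈ 4/(ζω_n) = 4/3.6 = 1.11 s.

T_s ≈ 1.11 s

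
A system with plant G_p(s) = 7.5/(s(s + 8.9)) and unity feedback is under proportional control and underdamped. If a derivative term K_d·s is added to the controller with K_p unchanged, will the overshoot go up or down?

decrease

The derivative term adds K·K_d to the s-coefficient of the characteristic equation, raising 2ζω_n while ω_n is unchanged; ζ increases, so overshoot decreases.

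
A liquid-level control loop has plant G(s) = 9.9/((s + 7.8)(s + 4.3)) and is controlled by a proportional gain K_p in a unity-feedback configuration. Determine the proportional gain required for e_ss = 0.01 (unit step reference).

Steady-state error for a unit step on this type-0 loop is 1/(1 + K_p·G(0)).
G(0) = 0.2952. Require 1/(1 + K_p·0.2952) = 0.01, so 1 + 0.2952·K_p = 100.
K_p = (100 − 1)/0.2952 = 335.

K_p = 335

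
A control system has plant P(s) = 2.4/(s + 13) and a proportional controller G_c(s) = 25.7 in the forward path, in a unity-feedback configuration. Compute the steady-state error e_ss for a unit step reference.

0.174

The loop is type 0. Static position error constant K_pos = G_c(0)·P(0) = 25.7·0.1846 = 4.745.
Steady-state error to a unit step: e_ss = 1/(1+K_pos) = 1/5.745 = 0.174.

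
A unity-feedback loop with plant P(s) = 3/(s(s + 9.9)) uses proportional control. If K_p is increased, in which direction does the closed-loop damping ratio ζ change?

ζ = 9.9/(2√(3K_p)); increasing K_p raises the denominator, so ζ falls.

decrease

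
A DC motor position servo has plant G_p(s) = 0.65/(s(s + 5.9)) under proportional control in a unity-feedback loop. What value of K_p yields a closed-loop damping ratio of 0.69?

Closed-loop characteristic equation: s² + 5.9s + K_p·0.65 = 0.
So ω_n = √(0.65K_p) and 2ζω_n = 5.9, giving ζ = 5.9/(2√(0.65K_p)).
Setting ζ = 0.69: √(0.65K_p) = 5.9/(2·0.69) = 4.275, so K_p = 18.28/0.65 = 28.1.

K_p = 28.1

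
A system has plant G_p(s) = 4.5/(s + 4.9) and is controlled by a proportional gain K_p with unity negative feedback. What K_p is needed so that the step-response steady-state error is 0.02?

K_p = 53.4

The loop is type 0, so e_ss(step) = 1/(1 + K_pos) with K_pos = K_p·G_p(0).
G_p(0) = 0.9184. Require 1/(1 + K_p·0.9184) = 0.02, so 1 + 0.9184·K_p = 50.
K_p = (50 − 1)/0.9184 = 53.4.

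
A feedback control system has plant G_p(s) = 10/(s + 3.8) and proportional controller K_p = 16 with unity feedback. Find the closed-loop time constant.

τ = 0.00611 s

Closed-loop transfer function: T(s) = K_p·G_p(s)/(1 + K_p·G_p(s)) = 160/(s + 3.8 + 160) = 160/(s + 163.8).
Time constant τ = 1/163.8 = 0.00611 s.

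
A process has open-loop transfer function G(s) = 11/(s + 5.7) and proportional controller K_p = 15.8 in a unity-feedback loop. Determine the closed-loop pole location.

s = -179.5

Closed-loop transfer function: T(s) = K_p·G(s)/(1 + K_p·G(s)) = 173.8/(s + 5.7 + 173.8) = 173.8/(s + 179.5).
The closed-loop pole is at s = −179.5.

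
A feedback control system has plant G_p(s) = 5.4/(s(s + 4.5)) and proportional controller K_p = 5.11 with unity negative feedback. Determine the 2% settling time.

T_s ≈ 1.78 s

From 1 + K_pG_p(s) = 0: s² + 4.5s + 27.59 = 0 ⇒ ω_n = 5.253, ζ = 0.4283.
2% settling time T_s ≈ 4/(ζω_n) = 4/2.25 = 1.78 s.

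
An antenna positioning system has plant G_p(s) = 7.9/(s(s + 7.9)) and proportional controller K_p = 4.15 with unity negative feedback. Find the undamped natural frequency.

The closed-loop denominator is s(s+7.9) + 4.15·7.9 = s² + 7.9s + 32.79.
Matching s² + 2ζω_n s + ω_n²: ω_n = √32.79 = 5.726 rad/s and 2ζω_n = 7.9, so ζ = 7.9/(2·5.726) = 0.69.

ω_n = 5.73 rad/s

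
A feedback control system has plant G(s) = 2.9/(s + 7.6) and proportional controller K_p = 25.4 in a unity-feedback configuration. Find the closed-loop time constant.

τ = 0.0123 s

Closed-loop transfer function: T(s) = K_p·G(s)/(1 + K_p·G(s)) = 73.66/(s + 7.6 + 73.66) = 73.66/(s + 81.26).
Time constant τ = 1/81.26 = 0.0123 s.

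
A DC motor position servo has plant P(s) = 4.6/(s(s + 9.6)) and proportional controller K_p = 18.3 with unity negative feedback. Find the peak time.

T_p = 0.402 s

Closed-loop characteristic equation: s² + 9.6s + 84.18 = 0, so ω_n = 9.175 rad/s and ζ = 9.6/(2·9.175) = 0.5232.
Damped frequency ω_d = ω_n√(1−ζ²) = 7.819 rad/s, so peak time T_p = π/ω_d = 0.402 s.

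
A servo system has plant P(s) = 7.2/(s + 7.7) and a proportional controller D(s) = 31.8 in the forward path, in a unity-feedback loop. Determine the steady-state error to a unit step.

The loop is type 0. Static position error constant K_pos = D(0)·P(0) = 31.8·0.9351 = 29.74.
Steady-state error to a unit step: e_ss = 1/(1+K_pos) = 1/30.74 = 0.0325.

0.0325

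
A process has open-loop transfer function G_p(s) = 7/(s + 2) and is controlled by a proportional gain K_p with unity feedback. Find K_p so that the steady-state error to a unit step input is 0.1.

K_p = 2.57

The loop is type 0, so e_ss(step) = 1/(1 + K_pos) with K_pos = K_p·G_p(0).
G_p(0) = 3.5. Require 1/(1 + K_p·3.5) = 0.1, so 1 + 3.5·K_p = 10.
K_p = (10 − 1)/3.5 = 2.57.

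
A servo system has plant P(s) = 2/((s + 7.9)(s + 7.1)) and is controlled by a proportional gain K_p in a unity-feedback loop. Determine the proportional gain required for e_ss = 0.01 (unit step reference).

The loop is type 0, so e_ss(step) = 1/(1 + K_pos) with K_pos = K_p·P(0).
P(0) = 0.03566. Require 1/(1 + K_p·0.03566) = 0.01, so 1 + 0.03566·K_p = 100.
K_p = (100 − 1)/0.03566 = 2780.

K_p = 2780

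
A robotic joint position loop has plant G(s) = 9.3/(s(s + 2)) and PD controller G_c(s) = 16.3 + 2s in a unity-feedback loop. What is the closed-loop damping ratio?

ζ = 0.837

Forward path: (16.3 + 2s)·9.3/(s(s+2)). The closed-loop characteristic equation is s² + (2 + 9.3·2)s + 9.3·16.3 = 0.
That is s² + 20.6s + 151.6 = 0, so ω_n = 12.31 rad/s and ζ = 20.6/(2·12.31) = 0.8366.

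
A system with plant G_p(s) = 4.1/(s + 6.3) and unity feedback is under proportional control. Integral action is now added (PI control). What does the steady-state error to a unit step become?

0

The integrator makes K_pos = lim_{s→0} C(s)G(s) infinite, so e_ss = 1/(1+K_pos) = 0.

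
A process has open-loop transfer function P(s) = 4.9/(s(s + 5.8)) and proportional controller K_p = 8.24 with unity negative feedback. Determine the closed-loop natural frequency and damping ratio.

The closed-loop denominator is s(s+5.8) + 8.24·4.9 = s² + 5.8s + 40.38.
Matching s² + 2ζω_n s + ω_n²: ω_n = √40.38 = 6.354 rad/s and 2ζω_n = 5.8, so ζ = 5.8/(2·6.354) = 0.456.

ω_n = 6.35 rad/s, ζ = 0.456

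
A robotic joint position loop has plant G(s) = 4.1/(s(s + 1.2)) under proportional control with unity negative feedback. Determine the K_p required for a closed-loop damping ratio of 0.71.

K_p = 0.174

Closed-loop characteristic equation: s² + 1.2s + K_p·4.1 = 0.
So ω_n = √(4.1K_p) and 2ζω_n = 1.2, giving ζ = 1.2/(2√(4.1K_p)).
Setting ζ = 0.71: √(4.1K_p) = 1.2/(2·0.71) = 0.8451, so K_p = 0.7141/4.1 = 0.174.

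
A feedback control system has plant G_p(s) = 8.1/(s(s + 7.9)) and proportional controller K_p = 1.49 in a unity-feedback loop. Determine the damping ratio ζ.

With unity feedback the closed-loop characteristic equation is s² + 7.9s + 1.49·8.1 = s² + 7.9s + 12.07 = 0.
So ω_n² = 12.07 ⇒ ω_n = 3.474 rad/s, and ζ = 7.9/(2ω_n) = 1.14.

ζ = 1.14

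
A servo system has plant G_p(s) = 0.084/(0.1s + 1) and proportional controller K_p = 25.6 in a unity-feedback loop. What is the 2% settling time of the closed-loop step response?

Closed loop: T(s) = K_p·G_p/(1+K_p·G_p) = 2.15/(0.1s + 1 + 2.15), with pole at s = −(1 + 2.15)/0.1 = −31.5.
τ = 1/31.5 = 0.03174 s, so 2% settling time ≈ 4τ = 0.127 s.

T_s ≈ 0.127 s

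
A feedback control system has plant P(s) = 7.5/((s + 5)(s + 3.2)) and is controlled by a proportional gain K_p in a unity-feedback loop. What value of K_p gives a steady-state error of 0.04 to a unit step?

K_p = 51.2

Steady-state error for a unit step on this type-0 loop is 1/(1 + K_p·P(0)).
P(0) = 0.4688. Require 1/(1 + K_p·0.4688) = 0.04, so 1 + 0.4688·K_p = 25.
K_p = (25 − 1)/0.4688 = 51.2.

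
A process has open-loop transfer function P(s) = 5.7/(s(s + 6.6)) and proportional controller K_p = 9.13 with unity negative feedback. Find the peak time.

T_p = 0.49 s

The closed-loop denominator s² + 6.6s + 52.04 gives ω_n = √52.04 = 7.214 and ζ = 6.6/(2ω_n) = 0.4574.
Damped frequency ω_d = ω_n√(1−ζ²) = 6.415 rad/s, so peak time T_p = π/ω_d = 0.49 s.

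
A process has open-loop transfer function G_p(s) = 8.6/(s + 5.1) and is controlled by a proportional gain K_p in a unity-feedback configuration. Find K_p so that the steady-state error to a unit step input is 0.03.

The loop is type 0, so e_ss(step) = 1/(1 + K_pos) with K_pos = K_p·G_p(0).
G_p(0) = 1.686. Require 1/(1 + K_p·1.686) = 0.03, so 1 + 1.686·K_p = 33.33.
K_p = (33.33 − 1)/1.686 = 19.2.

K_p = 19.2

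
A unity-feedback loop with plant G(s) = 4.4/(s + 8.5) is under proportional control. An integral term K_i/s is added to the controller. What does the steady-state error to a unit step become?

The integrator makes K_pos = lim_{s→0} C(s)G(s) infinite, so e_ss = 1/(1+K_pos) = 0.

0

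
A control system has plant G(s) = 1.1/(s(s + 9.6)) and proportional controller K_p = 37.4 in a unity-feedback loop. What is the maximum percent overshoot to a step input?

The closed-loop denominator s² + 9.6s + 41.14 gives ω_n = √41.14 = 6.414 and ζ = 9.6/(2ω_n) = 0.7484.
%OS = 100·exp(−πζ/√(1−ζ²)) = 100·exp(−π·0.7484/√0.44) = 2.89%.

2.89%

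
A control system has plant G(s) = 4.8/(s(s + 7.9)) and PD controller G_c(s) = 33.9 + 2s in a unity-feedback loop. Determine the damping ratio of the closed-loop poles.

Forward path: (33.9 + 2s)·4.8/(s(s+7.9)). The closed-loop characteristic equation is s² + (7.9 + 4.8·2)s + 4.8·33.9 = 0.
That is s² + 17.5s + 162.7 = 0, so ω_n = 12.76 rad/s and ζ = 17.5/(2·12.76) = 0.6859.

ζ = 0.686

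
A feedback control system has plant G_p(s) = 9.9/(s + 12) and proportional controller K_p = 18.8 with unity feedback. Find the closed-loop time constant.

τ = 0.00505 s

Closed-loop transfer function: T(s) = K_p·G_p(s)/(1 + K_p·G_p(s)) = 186.1/(s + 12 + 186.1) = 186.1/(s + 198.1).
Time constant τ = 1/198.1 = 0.00505 s.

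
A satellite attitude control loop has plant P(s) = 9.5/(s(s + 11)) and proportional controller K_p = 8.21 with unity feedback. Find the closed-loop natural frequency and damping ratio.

ω_n = 8.83 rad/s, ζ = 0.623

The closed-loop denominator is s(s+11) + 8.21·9.5 = s² + 11s + 78.
Matching s² + 2ζω_n s + ω_n²: ω_n = √78 = 8.831 rad/s and 2ζω_n = 11, so ζ = 11/(2·8.831) = 0.623.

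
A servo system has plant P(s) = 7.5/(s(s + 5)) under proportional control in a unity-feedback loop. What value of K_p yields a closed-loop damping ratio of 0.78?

Closed-loop characteristic equation: s² + 5s + K_p·7.5 = 0.
So ω_n = √(7.5K_p) and 2ζω_n = 5, giving ζ = 5/(2√(7.5K_p)).
Setting ζ = 0.78: √(7.5K_p) = 5/(2·0.78) = 3.205, so K_p = 10.27/7.5 = 1.37.

K_p = 1.37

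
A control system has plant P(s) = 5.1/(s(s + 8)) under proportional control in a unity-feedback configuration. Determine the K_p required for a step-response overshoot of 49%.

From %OS = 100·exp(−πζ/√(1−ζ²)) = 49%, ζ = −ln(0.49)/√(π²+ln²(0.49)) = 0.2214.
Characteristic equation s² + 8s + 5.1K_p = 0 gives ζ = 8/(2√(5.1K_p)).
Setting ζ = 0.2214: √(5.1K_p) = 8/(2·0.2214) = 18.06, so K_p = 326.3/5.1 = 64.

K_p = 64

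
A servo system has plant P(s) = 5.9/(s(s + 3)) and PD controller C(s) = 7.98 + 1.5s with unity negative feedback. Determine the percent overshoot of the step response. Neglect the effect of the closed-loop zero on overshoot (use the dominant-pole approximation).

Forward path: (7.98 + 1.5s)·5.9/(s(s+3)). The closed-loop characteristic equation is s² + (3 + 5.9·1.5)s + 5.9·7.98 = 0.
That is s² + 11.85s + 47.08 = 0, so ω_n = 6.862 rad/s and ζ = 11.85/(2·6.862) = 0.8635.
%OS = 100·exp(−πζ/√(1−ζ²)) = 0.461%.

0.461%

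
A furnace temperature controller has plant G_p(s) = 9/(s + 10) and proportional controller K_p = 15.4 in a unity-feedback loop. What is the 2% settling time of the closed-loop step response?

Closed-loop transfer function: T(s) = K_p·G_p(s)/(1 + K_p·G_p(s)) = 138.6/(s + 10 + 138.6) = 138.6/(s + 148.6).
Time constant τ = 1/148.6 = 0.006729 s, so the 2% settling time is about 4τ = 0.0269 s.

T_s ≈ 0.0269 s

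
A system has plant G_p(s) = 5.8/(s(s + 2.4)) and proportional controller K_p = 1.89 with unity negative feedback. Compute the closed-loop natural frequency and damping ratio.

1 + K_p·G_p(s) = 0 gives s² + 2.4s + 10.96 = 0.
So ω_n² = 10.96 ⇒ ω_n = 3.311 rad/s, and ζ = 2.4/(2ω_n) = 0.362.

ω_n = 3.31 rad/s, ζ = 0.362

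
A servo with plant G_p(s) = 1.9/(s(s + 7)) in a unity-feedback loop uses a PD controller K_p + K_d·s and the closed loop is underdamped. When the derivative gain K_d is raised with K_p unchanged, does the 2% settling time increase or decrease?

Characteristic equation s² + (7 + 1.9K_d)s + 1.9K_p = 0: raising K_d increases ζω_n = (7+1.9K_d)/2 while the loop stays underdamped, so T_s ≈ 4/(ζω_n) decreases.

decrease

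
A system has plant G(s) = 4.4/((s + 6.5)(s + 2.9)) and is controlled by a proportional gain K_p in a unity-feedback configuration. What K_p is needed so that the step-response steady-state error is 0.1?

For a type-0 loop with proportional control, e_ss = 1/(1 + K_p·G(0)).
G(0) = 0.2334. Require 1/(1 + K_p·0.2334) = 0.1, so 1 + 0.2334·K_p = 10.
K_p = (10 − 1)/0.2334 = 38.6.

K_p = 38.6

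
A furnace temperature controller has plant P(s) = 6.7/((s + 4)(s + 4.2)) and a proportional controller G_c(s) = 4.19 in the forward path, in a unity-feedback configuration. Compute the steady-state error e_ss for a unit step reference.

The loop is type 0. Static position error constant K_pos = G_c(0)·P(0) = 4.19·0.3988 = 1.671.
Steady-state error to a unit step: e_ss = 1/(1+K_pos) = 1/2.671 = 0.374.

0.374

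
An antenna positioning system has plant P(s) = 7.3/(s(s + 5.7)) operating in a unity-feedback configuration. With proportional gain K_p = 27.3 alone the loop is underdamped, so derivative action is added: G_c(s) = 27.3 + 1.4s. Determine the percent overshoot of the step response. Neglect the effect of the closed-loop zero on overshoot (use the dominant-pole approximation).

11.7%

Forward path: (27.3 + 1.4s)·7.3/(s(s+5.7)). The closed-loop characteristic equation is s² + (5.7 + 7.3·1.4)s + 7.3·27.3 = 0.
That is s² + 15.92s + 199.3 = 0, so ω_n = 14.12 rad/s and ζ = 15.92/(2·14.12) = 0.5639.
%OS = 100·exp(−πζ/√(1−ζ²)) = 11.7%.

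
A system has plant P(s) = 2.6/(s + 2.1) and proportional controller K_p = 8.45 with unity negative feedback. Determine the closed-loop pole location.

Closed-loop transfer function: T(s) = K_p·P(s)/(1 + K_p·P(s)) = 21.97/(s + 2.1 + 21.97) = 21.97/(s + 24.07).
The closed-loop pole is at s = −24.07.

s = -24.07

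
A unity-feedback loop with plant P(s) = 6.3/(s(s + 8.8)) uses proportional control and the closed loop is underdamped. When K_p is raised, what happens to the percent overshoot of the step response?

increase

Characteristic equation s² + 8.8s + K_p·6.3 = 0: raising K_p raises ω_n while 2ζω_n = 8.8 is fixed, so ζ falls and overshoot grows.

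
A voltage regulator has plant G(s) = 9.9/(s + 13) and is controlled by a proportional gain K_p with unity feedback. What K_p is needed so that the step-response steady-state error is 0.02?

The loop is type 0, so e_ss(step) = 1/(1 + K_pos) with K_pos = K_p·G(0).
G(0) = 0.7615. Require 1/(1 + K_p·0.7615) = 0.02, so 1 + 0.7615·K_p = 50.
K_p = (50 − 1)/0.7615 = 64.3.

K_p = 64.3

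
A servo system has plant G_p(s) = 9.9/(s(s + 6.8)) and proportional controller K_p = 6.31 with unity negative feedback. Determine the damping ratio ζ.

ζ = 0.43

The closed-loop denominator is s(s+6.8) + 6.31·9.9 = s² + 6.8s + 62.47.
So ω_n² = 62.47 ⇒ ω_n = 7.904 rad/s, and ζ = 6.8/(2ω_n) = 0.43.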